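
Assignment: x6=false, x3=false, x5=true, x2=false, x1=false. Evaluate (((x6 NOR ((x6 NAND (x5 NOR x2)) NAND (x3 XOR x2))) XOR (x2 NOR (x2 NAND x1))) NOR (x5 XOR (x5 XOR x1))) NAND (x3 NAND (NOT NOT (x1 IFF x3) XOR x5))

false

x5 NOR x2 = true NOR false = false
x6 NAND (x5 NOR x2) = false NAND false = true
x3 XOR x2 = false XOR false = false
(x6 NAND (x5 NOR x2)) NAND (x3 XOR x2) = true NAND false = true
x6 NOR ((x6 NAND (x5 NOR x2)) NAND (x3 XOR x2)) = false NOR true = false
x2 NAND x1 = false NAND false = true
x2 NOR (x2 NAND x1) = false NOR true = false
(x6 NOR ((x6 NAND (x5 NOR x2)) NAND (x3 XOR x2))) XOR (x2 NOR (x2 NAND x1)) = false XOR false = false
x5 XOR x1 = true XOR false = true
x5 XOR (x5 XOR x1) = true XOR true = false
((x6 NOR ((x6 NAND (x5 NOR x2)) NAND (x3 XOR x2))) XOR (x2 NOR (x2 NAND x1))) NOR (x5 XOR (x5 XOR x1)) = false NOR false = true
x1 IFF x3 = false IFF false = true
NOT (x1 IFF x3) = NOT true = false
NOT NOT (x1 IFF x3) = NOT false = true
NOT NOT (x1 IFF x3) XOR x5 = true XOR true = false
x3 NAND (NOT NOT (x1 IFF x3) XOR x5) = false NAND false = true
(((x6 NOR ((x6 NAND (x5 NOR x2)) NAND (x3 XOR x2))) XOR (x2 NOR (x2 NAND x1))) NOR (x5 XOR (x5 XOR x1))) NAND (x3 NAND (NOT NOT (x1 IFF x3) XOR x5)) = true NAND true = false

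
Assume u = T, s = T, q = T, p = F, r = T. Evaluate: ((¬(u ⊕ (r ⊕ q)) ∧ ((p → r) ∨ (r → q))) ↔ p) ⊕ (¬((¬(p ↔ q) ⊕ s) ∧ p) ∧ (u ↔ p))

T

r ⊕ q = T ⊕ T = F
u ⊕ (r ⊕ q) = T ⊕ F = T
¬(u ⊕ (r ⊕ q)) = ¬T = F
p → r = F → T = T
r → q = T → T = T
(p → r) ∨ (r → q) = T ∨ T = T
¬(u ⊕ (r ⊕ q)) ∧ ((p → r) ∨ (r → q)) = F ∧ T = F
(¬(u ⊕ (r ⊕ q)) ∧ ((p → r) ∨ (r → q))) ↔ p = F ↔ F = T
p ↔ q = F ↔ T = F
¬(p ↔ q) = ¬F = T
¬(p ↔ q) ⊕ s = T ⊕ T = F
(¬(p ↔ q) ⊕ s) ∧ p = F ∧ F = F
¬((¬(p ↔ q) ⊕ s) ∧ p) = ¬F = T
u ↔ p = T ↔ F = F
¬((¬(p ↔ q) ⊕ s) ∧ p) ∧ (u ↔ p) = T ∧ F = F
((¬(u ⊕ (r ⊕ q)) ∧ ((p → r) ∨ (r → q))) ↔ p) ⊕ (¬((¬(p ↔ q) ⊕ s) ∧ p) ∧ (u ↔ p)) = T ⊕ F = T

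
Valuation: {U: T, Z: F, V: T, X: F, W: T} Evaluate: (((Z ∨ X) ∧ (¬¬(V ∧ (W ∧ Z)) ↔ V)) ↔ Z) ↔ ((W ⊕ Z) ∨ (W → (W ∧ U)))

Substituting U=T, Z=F, V=T, X=F, W=T:
Z ∨ X = F ∨ F = F
W ∧ Z = T ∧ F = F
V ∧ (W ∧ Z) = T ∧ F = F
¬(V ∧ (W ∧ Z)) = ¬F = T
¬¬(V ∧ (W ∧ Z)) = ¬T = F
¬¬(V ∧ (W ∧ Z)) ↔ V = F ↔ T = F
(Z ∨ X) ∧ (¬¬(V ∧ (W ∧ Z)) ↔ V) = F ∧ F = F
((Z ∨ X) ∧ (¬¬(V ∧ (W ∧ Z)) ↔ V)) ↔ Z = F ↔ F = T
W ⊕ Z = T ⊕ F = T
W ∧ U = T ∧ T = T
W → (W ∧ U) = T → T = T
(W ⊕ Z) ∨ (W → (W ∧ U)) = T ∨ T = T
(((Z ∨ X) ∧ (¬¬(V ∧ (W ∧ Z)) ↔ V)) ↔ Z) ↔ ((W ⊕ Z) ∨ (W → (W ∧ U))) = T ↔ T = T

T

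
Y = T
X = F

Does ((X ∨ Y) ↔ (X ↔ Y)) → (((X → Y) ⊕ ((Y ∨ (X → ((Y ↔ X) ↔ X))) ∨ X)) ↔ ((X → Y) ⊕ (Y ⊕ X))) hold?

T

Substituting Y=T, X=F:
X ∨ Y = F ∨ T = T
X ↔ Y = F ↔ T = F
(X ∨ Y) ↔ (X ↔ Y) = T ↔ F = F
X → Y = F → T = T
Y ↔ X = T ↔ F = F
(Y ↔ X) ↔ X = F ↔ F = T
X → ((Y ↔ X) ↔ X) = F → T = T
Y ∨ (X → ((Y ↔ X) ↔ X)) = T ∨ T = T
(Y ∨ (X → ((Y ↔ X) ↔ X))) ∨ X = T ∨ F = T
(X → Y) ⊕ ((Y ∨ (X → ((Y ↔ X) ↔ X))) ∨ X) = T ⊕ T = F
X → Y = F → T = T
Y ⊕ X = T ⊕ F = T
(X → Y) ⊕ (Y ⊕ X) = T ⊕ T = F
((X → Y) ⊕ ((Y ∨ (X → ((Y ↔ X) ↔ X))) ∨ X)) ↔ ((X → Y) ⊕ (Y ⊕ X)) = F ↔ F = T
((X ∨ Y) ↔ (X ↔ Y)) → (((X → Y) ⊕ ((Y ∨ (X → ((Y ↔ X) ↔ X))) ∨ X)) ↔ ((X → Y) ⊕ (Y ⊕ X))) = F → T = T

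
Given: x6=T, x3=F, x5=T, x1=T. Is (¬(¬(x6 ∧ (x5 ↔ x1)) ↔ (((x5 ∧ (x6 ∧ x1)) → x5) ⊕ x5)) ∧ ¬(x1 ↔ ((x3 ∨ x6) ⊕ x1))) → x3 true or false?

x5 ↔ x1 = T ↔ T = T
x6 ∧ (x5 ↔ x1) = T ∧ T = T
¬(x6 ∧ (x5 ↔ x1)) = ¬T = F
x6 ∧ x1 = T ∧ T = T
x5 ∧ (x6 ∧ x1) = T ∧ T = T
(x5 ∧ (x6 ∧ x1)) → x5 = T → T = T
((x5 ∧ (x6 ∧ x1)) → x5) ⊕ x5 = T ⊕ T = F
¬(x6 ∧ (x5 ↔ x1)) ↔ (((x5 ∧ (x6 ∧ x1)) → x5) ⊕ x5) = F ↔ F = T
¬(¬(x6 ∧ (x5 ↔ x1)) ↔ (((x5 ∧ (x6 ∧ x1)) → x5) ⊕ x5)) = ¬T = F
x3 ∨ x6 = F ∨ T = T
(x3 ∨ x6) ⊕ x1 = T ⊕ T = F
x1 ↔ ((x3 ∨ x6) ⊕ x1) = T ↔ F = F
¬(x1 ↔ ((x3 ∨ x6) ⊕ x1)) = ¬F = T
¬(¬(x6 ∧ (x5 ↔ x1)) ↔ (((x5 ∧ (x6 ∧ x1)) → x5) ⊕ x5)) ∧ ¬(x1 ↔ ((x3 ∨ x6) ⊕ x1)) = F ∧ T = F
(¬(¬(x6 ∧ (x5 ↔ x1)) ↔ (((x5 ∧ (x6 ∧ x1)) → x5) ⊕ x5)) ∧ ¬(x1 ↔ ((x3 ∨ x6) ⊕ x1))) → x3 = F → F = T

T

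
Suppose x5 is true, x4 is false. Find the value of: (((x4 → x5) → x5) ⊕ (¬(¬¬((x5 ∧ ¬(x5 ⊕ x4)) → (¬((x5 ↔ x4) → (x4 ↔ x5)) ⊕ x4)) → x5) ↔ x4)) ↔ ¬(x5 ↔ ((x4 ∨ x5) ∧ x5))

True

Substituting x5=True, x4=False:
x4 → x5 = False → True = True
(x4 → x5) → x5 = True → True = True
x5 ⊕ x4 = True ⊕ False = True
¬(x5 ⊕ x4) = ¬True = False
x5 ∧ ¬(x5 ⊕ x4) = True ∧ False = False
x5 ↔ x4 = True ↔ False = False
x4 ↔ x5 = False ↔ True = False
(x5 ↔ x4) → (x4 ↔ x5) = False → False = True
¬((x5 ↔ x4) → (x4 ↔ x5)) = ¬True = False
¬((x5 ↔ x4) → (x4 ↔ x5)) ⊕ x4 = False ⊕ False = False
(x5 ∧ ¬(x5 ⊕ x4)) → (¬((x5 ↔ x4) → (x4 ↔ x5)) ⊕ x4) = False → False = True
¬((x5 ∧ ¬(x5 ⊕ x4)) → (¬((x5 ↔ x4) → (x4 ↔ x5)) ⊕ x4)) = ¬True = False
¬¬((x5 ∧ ¬(x5 ⊕ x4)) → (¬((x5 ↔ x4) → (x4 ↔ x5)) ⊕ x4)) = ¬False = True
¬¬((x5 ∧ ¬(x5 ⊕ x4)) → (¬((x5 ↔ x4) → (x4 ↔ x5)) ⊕ x4)) → x5 = True → True = True
¬(¬¬((x5 ∧ ¬(x5 ⊕ x4)) → (¬((x5 ↔ x4) → (x4 ↔ x5)) ⊕ x4)) → x5) = ¬True = False
¬(¬¬((x5 ∧ ¬(x5 ⊕ x4)) → (¬((x5 ↔ x4) → (x4 ↔ x5)) ⊕ x4)) → x5) ↔ x4 = False ↔ False = True
((x4 → x5) → x5) ⊕ (¬(¬¬((x5 ∧ ¬(x5 ⊕ x4)) → (¬((x5 ↔ x4) → (x4 ↔ x5)) ⊕ x4)) → x5) ↔ x4) = True ⊕ True = False
x4 ∨ x5 = False ∨ True = True
(x4 ∨ x5) ∧ x5 = True ∧ True = True
x5 ↔ ((x4 ∨ x5) ∧ x5) = True ↔ True = True
¬(x5 ↔ ((x4 ∨ x5) ∧ x5)) = ¬True = False
(((x4 → x5) → x5) ⊕ (¬(¬¬((x5 ∧ ¬(x5 ⊕ x4)) → (¬((x5 ↔ x4) → (x4 ↔ x5)) ⊕ x4)) → x5) ↔ x4)) ↔ ¬(x5 ↔ ((x4 ∨ x5) ∧ x5)) = False ↔ False = True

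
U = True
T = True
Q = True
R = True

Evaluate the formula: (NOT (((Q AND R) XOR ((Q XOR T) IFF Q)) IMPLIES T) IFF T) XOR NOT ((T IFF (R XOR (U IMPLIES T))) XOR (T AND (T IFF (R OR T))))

Q AND R = True AND True = True
Q XOR T = True XOR True = False
(Q XOR T) IFF Q = False IFF True = False
(Q AND R) XOR ((Q XOR T) IFF Q) = True XOR False = True
((Q AND R) XOR ((Q XOR T) IFF Q)) IMPLIES T = True IMPLIES True = True
NOT (((Q AND R) XOR ((Q XOR T) IFF Q)) IMPLIES T) = NOT True = False
NOT (((Q AND R) XOR ((Q XOR T) IFF Q)) IMPLIES T) IFF T = False IFF True = False
U IMPLIES T = True IMPLIES True = True
R XOR (U IMPLIES T) = True XOR True = False
T IFF (R XOR (U IMPLIES T)) = True IFF False = False
R OR T = True OR True = True
T IFF (R OR T) = True IFF True = True
T AND (T IFF (R OR T)) = True AND True = True
(T IFF (R XOR (U IMPLIES T))) XOR (T AND (T IFF (R OR T))) = False XOR True = True
NOT ((T IFF (R XOR (U IMPLIES T))) XOR (T AND (T IFF (R OR T)))) = NOT True = False
(NOT (((Q AND R) XOR ((Q XOR T) IFF Q)) IMPLIES T) IFF T) XOR NOT ((T IFF (R XOR (U IMPLIES T))) XOR (T AND (T IFF (R OR T)))) = False XOR False = False

False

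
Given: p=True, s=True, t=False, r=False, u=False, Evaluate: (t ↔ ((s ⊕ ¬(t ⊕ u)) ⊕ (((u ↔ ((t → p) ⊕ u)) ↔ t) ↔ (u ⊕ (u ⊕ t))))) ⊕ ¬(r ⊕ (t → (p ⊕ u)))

Substituting p=True, s=True, t=False, r=False, u=False:
t ⊕ u = False ⊕ False = False
¬(t ⊕ u) = ¬False = True
s ⊕ ¬(t ⊕ u) = True ⊕ True = False
t → p = False → True = True
(t → p) ⊕ u = True ⊕ False = True
u ↔ ((t → p) ⊕ u) = False ↔ True = False
(u ↔ ((t → p) ⊕ u)) ↔ t = False ↔ False = True
u ⊕ t = False ⊕ False = False
u ⊕ (u ⊕ t) = False ⊕ False = False
((u ↔ ((t → p) ⊕ u)) ↔ t) ↔ (u ⊕ (u ⊕ t)) = True ↔ False = False
(s ⊕ ¬(t ⊕ u)) ⊕ (((u ↔ ((t → p) ⊕ u)) ↔ t) ↔ (u ⊕ (u ⊕ t))) = False ⊕ False = False
t ↔ ((s ⊕ ¬(t ⊕ u)) ⊕ (((u ↔ ((t → p) ⊕ u)) ↔ t) ↔ (u ⊕ (u ⊕ t)))) = False ↔ False = True
p ⊕ u = True ⊕ False = True
t → (p ⊕ u) = False → True = True
r ⊕ (t → (p ⊕ u)) = False ⊕ True = True
¬(r ⊕ (t → (p ⊕ u))) = ¬True = False
(t ↔ ((s ⊕ ¬(t ⊕ u)) ⊕ (((u ↔ ((t → p) ⊕ u)) ↔ t) ↔ (u ⊕ (u ⊕ t))))) ⊕ ¬(r ⊕ (t → (p ⊕ u))) = True ⊕ False = True

True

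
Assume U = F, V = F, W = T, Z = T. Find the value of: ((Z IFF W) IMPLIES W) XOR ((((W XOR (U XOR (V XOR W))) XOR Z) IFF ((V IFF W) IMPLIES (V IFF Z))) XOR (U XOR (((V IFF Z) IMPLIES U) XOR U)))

Z IFF W = T IFF T = T
(Z IFF W) IMPLIES W = T IMPLIES T = T
V XOR W = F XOR T = T
U XOR (V XOR W) = F XOR T = T
W XOR (U XOR (V XOR W)) = T XOR T = F
(W XOR (U XOR (V XOR W))) XOR Z = F XOR T = T
V IFF W = F IFF T = F
V IFF Z = F IFF T = F
(V IFF W) IMPLIES (V IFF Z) = F IMPLIES F = T
((W XOR (U XOR (V XOR W))) XOR Z) IFF ((V IFF W) IMPLIES (V IFF Z)) = T IFF T = T
V IFF Z = F IFF T = F
(V IFF Z) IMPLIES U = F IMPLIES F = T
((V IFF Z) IMPLIES U) XOR U = T XOR F = T
U XOR (((V IFF Z) IMPLIES U) XOR U) = F XOR T = T
(((W XOR (U XOR (V XOR W))) XOR Z) IFF ((V IFF W) IMPLIES (V IFF Z))) XOR (U XOR (((V IFF Z) IMPLIES U) XOR U)) = T XOR T = F
((Z IFF W) IMPLIES W) XOR ((((W XOR (U XOR (V XOR W))) XOR Z) IFF ((V IFF W) IMPLIES (V IFF Z))) XOR (U XOR (((V IFF Z) IMPLIES U) XOR U))) = T XOR F = T

T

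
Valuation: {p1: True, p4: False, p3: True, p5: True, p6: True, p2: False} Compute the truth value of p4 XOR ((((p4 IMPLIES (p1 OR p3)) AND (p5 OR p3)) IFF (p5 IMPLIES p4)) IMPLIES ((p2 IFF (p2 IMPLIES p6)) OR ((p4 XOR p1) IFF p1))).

True

p1 OR p3 = True OR True = True
p4 IMPLIES (p1 OR p3) = False IMPLIES True = True
p5 OR p3 = True OR True = True
(p4 IMPLIES (p1 OR p3)) AND (p5 OR p3) = True AND True = True
p5 IMPLIES p4 = True IMPLIES False = False
((p4 IMPLIES (p1 OR p3)) AND (p5 OR p3)) IFF (p5 IMPLIES p4) = True IFF False = False
p2 IMPLIES p6 = False IMPLIES True = True
p2 IFF (p2 IMPLIES p6) = False IFF True = False
p4 XOR p1 = False XOR True = True
(p4 XOR p1) IFF p1 = True IFF True = True
(p2 IFF (p2 IMPLIES p6)) OR ((p4 XOR p1) IFF p1) = False OR True = True
(((p4 IMPLIES (p1 OR p3)) AND (p5 OR p3)) IFF (p5 IMPLIES p4)) IMPLIES ((p2 IFF (p2 IMPLIES p6)) OR ((p4 XOR p1) IFF p1)) = False IMPLIES True = True
p4 XOR ((((p4 IMPLIES (p1 OR p3)) AND (p5 OR p3)) IFF (p5 IMPLIES p4)) IMPLIES ((p2 IFF (p2 IMPLIES p6)) OR ((p4 XOR p1) IFF p1))) = False XOR True = True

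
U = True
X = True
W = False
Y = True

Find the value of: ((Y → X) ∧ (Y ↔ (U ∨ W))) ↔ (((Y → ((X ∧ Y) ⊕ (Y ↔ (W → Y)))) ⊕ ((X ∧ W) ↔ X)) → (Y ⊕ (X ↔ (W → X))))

True

Substituting U=True, X=True, W=False, Y=True:
Y → X = True → True = True
U ∨ W = True ∨ False = True
Y ↔ (U ∨ W) = True ↔ True = True
(Y → X) ∧ (Y ↔ (U ∨ W)) = True ∧ True = True
X ∧ Y = True ∧ True = True
W → Y = False → True = True
Y ↔ (W → Y) = True ↔ True = True
(X ∧ Y) ⊕ (Y ↔ (W → Y)) = True ⊕ True = False
Y → ((X ∧ Y) ⊕ (Y ↔ (W → Y))) = True → False = False
X ∧ W = True ∧ False = False
(X ∧ W) ↔ X = False ↔ True = False
(Y → ((X ∧ Y) ⊕ (Y ↔ (W → Y)))) ⊕ ((X ∧ W) ↔ X) = False ⊕ False = False
W → X = False → True = True
X ↔ (W → X) = True ↔ True = True
Y ⊕ (X ↔ (W → X)) = True ⊕ True = False
((Y → ((X ∧ Y) ⊕ (Y ↔ (W → Y)))) ⊕ ((X ∧ W) ↔ X)) → (Y ⊕ (X ↔ (W → X))) = False → False = True
((Y → X) ∧ (Y ↔ (U ∨ W))) ↔ (((Y → ((X ∧ Y) ⊕ (Y ↔ (W → Y)))) ⊕ ((X ∧ W) ↔ X)) → (Y ⊕ (X ↔ (W → X)))) = True ↔ True = True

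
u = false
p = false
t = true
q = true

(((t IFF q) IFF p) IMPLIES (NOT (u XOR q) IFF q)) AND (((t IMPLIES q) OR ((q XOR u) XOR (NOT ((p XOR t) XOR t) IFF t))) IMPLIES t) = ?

true

t IFF q = true IFF true = true
(t IFF q) IFF p = true IFF false = false
u XOR q = false XOR true = true
NOT (u XOR q) = NOT true = false
NOT (u XOR q) IFF q = false IFF true = false
((t IFF q) IFF p) IMPLIES (NOT (u XOR q) IFF q) = false IMPLIES false = true
t IMPLIES q = true IMPLIES true = true
q XOR u = true XOR false = true
p XOR t = false XOR true = true
(p XOR t) XOR t = true XOR true = false
NOT ((p XOR t) XOR t) = NOT false = true
NOT ((p XOR t) XOR t) IFF t = true IFF true = true
(q XOR u) XOR (NOT ((p XOR t) XOR t) IFF t) = true XOR true = false
(t IMPLIES q) OR ((q XOR u) XOR (NOT ((p XOR t) XOR t) IFF t)) = true OR false = true
((t IMPLIES q) OR ((q XOR u) XOR (NOT ((p XOR t) XOR t) IFF t))) IMPLIES t = true IMPLIES true = true
(((t IFF q) IFF p) IMPLIES (NOT (u XOR q) IFF q)) AND (((t IMPLIES q) OR ((q XOR u) XOR (NOT ((p XOR t) XOR t) IFF t))) IMPLIES t) = true AND true = true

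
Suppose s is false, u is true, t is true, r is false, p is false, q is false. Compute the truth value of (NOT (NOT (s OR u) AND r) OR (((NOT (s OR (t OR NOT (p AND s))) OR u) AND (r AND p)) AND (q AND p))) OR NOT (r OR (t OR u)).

T

s OR u = F OR T = T
NOT (s OR u) = NOT T = F
NOT (s OR u) AND r = F AND F = F
NOT (NOT (s OR u) AND r) = NOT F = T
p AND s = F AND F = F
NOT (p AND s) = NOT F = T
t OR NOT (p AND s) = T OR T = T
s OR (t OR NOT (p AND s)) = F OR T = T
NOT (s OR (t OR NOT (p AND s))) = NOT T = F
NOT (s OR (t OR NOT (p AND s))) OR u = F OR T = T
r AND p = F AND F = F
(NOT (s OR (t OR NOT (p AND s))) OR u) AND (r AND p) = T AND F = F
q AND p = F AND F = F
((NOT (s OR (t OR NOT (p AND s))) OR u) AND (r AND p)) AND (q AND p) = F AND F = F
NOT (NOT (s OR u) AND r) OR (((NOT (s OR (t OR NOT (p AND s))) OR u) AND (r AND p)) AND (q AND p)) = T OR F = T
t OR u = T OR T = T
r OR (t OR u) = F OR T = T
NOT (r OR (t OR u)) = NOT T = F
(NOT (NOT (s OR u) AND r) OR (((NOT (s OR (t OR NOT (p AND s))) OR u) AND (r AND p)) AND (q AND p))) OR NOT (r OR (t OR u)) = T OR F = T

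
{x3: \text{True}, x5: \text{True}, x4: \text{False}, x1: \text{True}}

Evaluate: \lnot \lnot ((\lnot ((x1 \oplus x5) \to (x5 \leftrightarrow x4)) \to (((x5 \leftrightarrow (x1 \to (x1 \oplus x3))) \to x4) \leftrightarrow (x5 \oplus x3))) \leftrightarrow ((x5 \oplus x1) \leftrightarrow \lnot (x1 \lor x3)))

\text{True}

Substituting x3=\text{True}, x5=\text{True}, x4=\text{False}, x1=\text{True}:
x1 \oplus x5 = \text{True} \oplus \text{True} = \text{False}
x5 \leftrightarrow x4 = \text{True} \leftrightarrow \text{False} = \text{False}
(x1 \oplus x5) \to (x5 \leftrightarrow x4) = \text{False} \to \text{False} = \text{True}
\lnot ((x1 \oplus x5) \to (x5 \leftrightarrow x4)) = \lnot \text{True} = \text{False}
x1 \oplus x3 = \text{True} \oplus \text{True} = \text{False}
x1 \to (x1 \oplus x3) = \text{True} \to \text{False} = \text{False}
x5 \leftrightarrow (x1 \to (x1 \oplus x3)) = \text{True} \leftrightarrow \text{False} = \text{False}
(x5 \leftrightarrow (x1 \to (x1 \oplus x3))) \to x4 = \text{False} \to \text{False} = \text{True}
x5 \oplus x3 = \text{True} \oplus \text{True} = \text{False}
((x5 \leftrightarrow (x1 \to (x1 \oplus x3))) \to x4) \leftrightarrow (x5 \oplus x3) = \text{True} \leftrightarrow \text{False} = \text{False}
\lnot ((x1 \oplus x5) \to (x5 \leftrightarrow x4)) \to (((x5 \leftrightarrow (x1 \to (x1 \oplus x3))) \to x4) \leftrightarrow (x5 \oplus x3)) = \text{False} \to \text{False} = \text{True}
x5 \oplus x1 = \text{True} \oplus \text{True} = \text{False}
x1 \lor x3 = \text{True} \lor \text{True} = \text{True}
\lnot (x1 \lor x3) = \lnot \text{True} = \text{False}
(x5 \oplus x1) \leftrightarrow \lnot (x1 \lor x3) = \text{False} \leftrightarrow \text{False} = \text{True}
(\lnot ((x1 \oplus x5) \to (x5 \leftrightarrow x4)) \to (((x5 \leftrightarrow (x1 \to (x1 \oplus x3))) \to x4) \leftrightarrow (x5 \oplus x3))) \leftrightarrow ((x5 \oplus x1) \leftrightarrow \lnot (x1 \lor x3)) = \text{True} \leftrightarrow \text{True} = \text{True}
\lnot ((\lnot ((x1 \oplus x5) \to (x5 \leftrightarrow x4)) \to (((x5 \leftrightarrow (x1 \to (x1 \oplus x3))) \to x4) \leftrightarrow (x5 \oplus x3))) \leftrightarrow ((x5 \oplus x1) \leftrightarrow \lnot (x1 \lor x3))) = \lnot \text{True} = \text{False}
\lnot \lnot ((\lnot ((x1 \oplus x5) \to (x5 \leftrightarrow x4)) \to (((x5 \leftrightarrow (x1 \to (x1 \oplus x3))) \to x4) \leftrightarrow (x5 \oplus x3))) \leftrightarrow ((x5 \oplus x1) \leftrightarrow \lnot (x1 \lor x3))) = \lnot \text{False} = \text{True}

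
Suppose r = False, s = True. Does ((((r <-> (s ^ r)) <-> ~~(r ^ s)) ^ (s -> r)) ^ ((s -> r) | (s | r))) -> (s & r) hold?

s ^ r = True ^ False = True
r <-> (s ^ r) = False <-> True = False
r ^ s = False ^ True = True
~(r ^ s) = ~True = False
~~(r ^ s) = ~False = True
(r <-> (s ^ r)) <-> ~~(r ^ s) = False <-> True = False
s -> r = True -> False = False
((r <-> (s ^ r)) <-> ~~(r ^ s)) ^ (s -> r) = False ^ False = False
s -> r = True -> False = False
s | r = True | False = True
(s -> r) | (s | r) = False | True = True
(((r <-> (s ^ r)) <-> ~~(r ^ s)) ^ (s -> r)) ^ ((s -> r) | (s | r)) = False ^ True = True
s & r = True & False = False
((((r <-> (s ^ r)) <-> ~~(r ^ s)) ^ (s -> r)) ^ ((s -> r) | (s | r))) -> (s & r) = True -> False = False

False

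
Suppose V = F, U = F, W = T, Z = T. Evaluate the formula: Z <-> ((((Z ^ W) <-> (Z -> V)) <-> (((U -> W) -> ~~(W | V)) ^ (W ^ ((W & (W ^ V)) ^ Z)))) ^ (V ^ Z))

Z ^ W = T ^ T = F
Z -> V = T -> F = F
(Z ^ W) <-> (Z -> V) = F <-> F = T
U -> W = F -> T = T
W | V = T | F = T
~(W | V) = ~T = F
~~(W | V) = ~F = T
(U -> W) -> ~~(W | V) = T -> T = T
W ^ V = T ^ F = T
W & (W ^ V) = T & T = T
(W & (W ^ V)) ^ Z = T ^ T = F
W ^ ((W & (W ^ V)) ^ Z) = T ^ F = T
((U -> W) -> ~~(W | V)) ^ (W ^ ((W & (W ^ V)) ^ Z)) = T ^ T = F
((Z ^ W) <-> (Z -> V)) <-> (((U -> W) -> ~~(W | V)) ^ (W ^ ((W & (W ^ V)) ^ Z))) = T <-> F = F
V ^ Z = F ^ T = T
(((Z ^ W) <-> (Z -> V)) <-> (((U -> W) -> ~~(W | V)) ^ (W ^ ((W & (W ^ V)) ^ Z)))) ^ (V ^ Z) = F ^ T = T
Z <-> ((((Z ^ W) <-> (Z -> V)) <-> (((U -> W) -> ~~(W | V)) ^ (W ^ ((W & (W ^ V)) ^ Z)))) ^ (V ^ Z)) = T <-> T = T

T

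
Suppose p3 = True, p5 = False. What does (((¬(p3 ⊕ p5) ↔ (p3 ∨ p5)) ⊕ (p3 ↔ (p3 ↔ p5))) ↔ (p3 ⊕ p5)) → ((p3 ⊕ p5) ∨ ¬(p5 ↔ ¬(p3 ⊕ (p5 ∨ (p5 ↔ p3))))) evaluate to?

True

Substituting p3=True, p5=False:
p3 ⊕ p5 = True ⊕ False = True
¬(p3 ⊕ p5) = ¬True = False
p3 ∨ p5 = True ∨ False = True
¬(p3 ⊕ p5) ↔ (p3 ∨ p5) = False ↔ True = False
p3 ↔ p5 = True ↔ False = False
p3 ↔ (p3 ↔ p5) = True ↔ False = False
(¬(p3 ⊕ p5) ↔ (p3 ∨ p5)) ⊕ (p3 ↔ (p3 ↔ p5)) = False ⊕ False = False
p3 ⊕ p5 = True ⊕ False = True
((¬(p3 ⊕ p5) ↔ (p3 ∨ p5)) ⊕ (p3 ↔ (p3 ↔ p5))) ↔ (p3 ⊕ p5) = False ↔ True = False
p3 ⊕ p5 = True ⊕ False = True
p5 ↔ p3 = False ↔ True = False
p5 ∨ (p5 ↔ p3) = False ∨ False = False
p3 ⊕ (p5 ∨ (p5 ↔ p3)) = True ⊕ False = True
¬(p3 ⊕ (p5 ∨ (p5 ↔ p3))) = ¬True = False
p5 ↔ ¬(p3 ⊕ (p5 ∨ (p5 ↔ p3))) = False ↔ False = True
¬(p5 ↔ ¬(p3 ⊕ (p5 ∨ (p5 ↔ p3)))) = ¬True = False
(p3 ⊕ p5) ∨ ¬(p5 ↔ ¬(p3 ⊕ (p5 ∨ (p5 ↔ p3)))) = True ∨ False = True
(((¬(p3 ⊕ p5) ↔ (p3 ∨ p5)) ⊕ (p3 ↔ (p3 ↔ p5))) ↔ (p3 ⊕ p5)) → ((p3 ⊕ p5) ∨ ¬(p5 ↔ ¬(p3 ⊕ (p5 ∨ (p5 ↔ p3))))) = False → True = True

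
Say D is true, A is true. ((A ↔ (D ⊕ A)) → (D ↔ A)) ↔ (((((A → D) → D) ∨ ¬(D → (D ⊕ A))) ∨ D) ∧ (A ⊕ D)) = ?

F

Substituting D=T, A=T:
D ⊕ A = T ⊕ T = F
A ↔ (D ⊕ A) = T ↔ F = F
D ↔ A = T ↔ T = T
(A ↔ (D ⊕ A)) → (D ↔ A) = F → T = T
A → D = T → T = T
(A → D) → D = T → T = T
D ⊕ A = T ⊕ T = F
D → (D ⊕ A) = T → F = F
¬(D → (D ⊕ A)) = ¬F = T
((A → D) → D) ∨ ¬(D → (D ⊕ A)) = T ∨ T = T
(((A → D) → D) ∨ ¬(D → (D ⊕ A))) ∨ D = T ∨ T = T
A ⊕ D = T ⊕ T = F
((((A → D) → D) ∨ ¬(D → (D ⊕ A))) ∨ D) ∧ (A ⊕ D) = T ∧ F = F
((A ↔ (D ⊕ A)) → (D ↔ A)) ↔ (((((A → D) → D) ∨ ¬(D → (D ⊕ A))) ∨ D) ∧ (A ⊕ D)) = T ↔ F = F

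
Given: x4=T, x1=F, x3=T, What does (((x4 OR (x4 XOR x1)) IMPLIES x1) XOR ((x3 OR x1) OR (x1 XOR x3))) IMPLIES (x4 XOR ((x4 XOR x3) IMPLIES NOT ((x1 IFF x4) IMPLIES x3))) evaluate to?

x4 XOR x1 = T XOR F = T
x4 OR (x4 XOR x1) = T OR T = T
(x4 OR (x4 XOR x1)) IMPLIES x1 = T IMPLIES F = F
x3 OR x1 = T OR F = T
x1 XOR x3 = F XOR T = T
(x3 OR x1) OR (x1 XOR x3) = T OR T = T
((x4 OR (x4 XOR x1)) IMPLIES x1) XOR ((x3 OR x1) OR (x1 XOR x3)) = F XOR T = T
x4 XOR x3 = T XOR T = F
x1 IFF x4 = F IFF T = F
(x1 IFF x4) IMPLIES x3 = F IMPLIES T = T
NOT ((x1 IFF x4) IMPLIES x3) = NOT T = F
(x4 XOR x3) IMPLIES NOT ((x1 IFF x4) IMPLIES x3) = F IMPLIES F = T
x4 XOR ((x4 XOR x3) IMPLIES NOT ((x1 IFF x4) IMPLIES x3)) = T XOR T = F
(((x4 OR (x4 XOR x1)) IMPLIES x1) XOR ((x3 OR x1) OR (x1 XOR x3))) IMPLIES (x4 XOR ((x4 XOR x3) IMPLIES NOT ((x1 IFF x4) IMPLIES x3))) = T IMPLIES F = F

F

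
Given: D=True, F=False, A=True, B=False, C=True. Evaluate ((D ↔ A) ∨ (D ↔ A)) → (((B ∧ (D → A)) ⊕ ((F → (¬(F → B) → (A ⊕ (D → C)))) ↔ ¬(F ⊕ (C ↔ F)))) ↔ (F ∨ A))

D ↔ A = True ↔ True = True
D ↔ A = True ↔ True = True
(D ↔ A) ∨ (D ↔ A) = True ∨ True = True
D → A = True → True = True
B ∧ (D → A) = False ∧ True = False
F → B = False → False = True
¬(F → B) = ¬True = False
D → C = True → True = True
A ⊕ (D → C) = True ⊕ True = False
¬(F → B) → (A ⊕ (D → C)) = False → False = True
F → (¬(F → B) → (A ⊕ (D → C))) = False → True = True
C ↔ F = True ↔ False = False
F ⊕ (C ↔ F) = False ⊕ False = False
¬(F ⊕ (C ↔ F)) = ¬False = True
(F → (¬(F → B) → (A ⊕ (D → C)))) ↔ ¬(F ⊕ (C ↔ F)) = True ↔ True = True
(B ∧ (D → A)) ⊕ ((F → (¬(F → B) → (A ⊕ (D → C)))) ↔ ¬(F ⊕ (C ↔ F))) = False ⊕ True = True
F ∨ A = False ∨ True = True
((B ∧ (D → A)) ⊕ ((F → (¬(F → B) → (A ⊕ (D → C)))) ↔ ¬(F ⊕ (C ↔ F)))) ↔ (F ∨ A) = True ↔ True = True
((D ↔ A) ∨ (D ↔ A)) → (((B ∧ (D → A)) ⊕ ((F → (¬(F → B) → (A ⊕ (D → C)))) ↔ ¬(F ⊕ (C ↔ F)))) ↔ (F ∨ A)) = True → True = True

True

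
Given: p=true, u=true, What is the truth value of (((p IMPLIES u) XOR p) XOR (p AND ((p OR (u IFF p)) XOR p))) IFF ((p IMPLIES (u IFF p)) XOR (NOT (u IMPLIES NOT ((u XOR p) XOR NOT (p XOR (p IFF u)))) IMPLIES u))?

true

p IMPLIES u = true IMPLIES true = true
(p IMPLIES u) XOR p = true XOR true = false
u IFF p = true IFF true = true
p OR (u IFF p) = true OR true = true
(p OR (u IFF p)) XOR p = true XOR true = false
p AND ((p OR (u IFF p)) XOR p) = true AND false = false
((p IMPLIES u) XOR p) XOR (p AND ((p OR (u IFF p)) XOR p)) = false XOR false = false
u IFF p = true IFF true = true
p IMPLIES (u IFF p) = true IMPLIES true = true
u XOR p = true XOR true = false
p IFF u = true IFF true = true
p XOR (p IFF u) = true XOR true = false
NOT (p XOR (p IFF u)) = NOT false = true
(u XOR p) XOR NOT (p XOR (p IFF u)) = false XOR true = true
NOT ((u XOR p) XOR NOT (p XOR (p IFF u))) = NOT true = false
u IMPLIES NOT ((u XOR p) XOR NOT (p XOR (p IFF u))) = true IMPLIES false = false
NOT (u IMPLIES NOT ((u XOR p) XOR NOT (p XOR (p IFF u)))) = NOT false = true
NOT (u IMPLIES NOT ((u XOR p) XOR NOT (p XOR (p IFF u)))) IMPLIES u = true IMPLIES true = true
(p IMPLIES (u IFF p)) XOR (NOT (u IMPLIES NOT ((u XOR p) XOR NOT (p XOR (p IFF u)))) IMPLIES u) = true XOR true = false
(((p IMPLIES u) XOR p) XOR (p AND ((p OR (u IFF p)) XOR p))) IFF ((p IMPLIES (u IFF p)) XOR (NOT (u IMPLIES NOT ((u XOR p) XOR NOT (p XOR (p IFF u)))) IMPLIES u)) = false IFF false = true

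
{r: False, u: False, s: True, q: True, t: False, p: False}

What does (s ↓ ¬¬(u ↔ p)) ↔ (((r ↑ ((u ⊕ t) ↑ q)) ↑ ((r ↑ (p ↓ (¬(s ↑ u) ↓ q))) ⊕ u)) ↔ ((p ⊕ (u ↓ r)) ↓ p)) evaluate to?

Substituting r=False, u=False, s=True, q=True, t=False, p=False:
u ↔ p = False ↔ False = True
¬(u ↔ p) = ¬True = False
¬¬(u ↔ p) = ¬False = True
s ↓ ¬¬(u ↔ p) = True ↓ True = False
u ⊕ t = False ⊕ False = False
(u ⊕ t) ↑ q = False ↑ True = True
r ↑ ((u ⊕ t) ↑ q) = False ↑ True = True
s ↑ u = True ↑ False = True
¬(s ↑ u) = ¬True = False
¬(s ↑ u) ↓ q = False ↓ True = False
p ↓ (¬(s ↑ u) ↓ q) = False ↓ False = True
r ↑ (p ↓ (¬(s ↑ u) ↓ q)) = False ↑ True = True
(r ↑ (p ↓ (¬(s ↑ u) ↓ q))) ⊕ u = True ⊕ False = True
(r ↑ ((u ⊕ t) ↑ q)) ↑ ((r ↑ (p ↓ (¬(s ↑ u) ↓ q))) ⊕ u) = True ↑ True = False
u ↓ r = False ↓ False = True
p ⊕ (u ↓ r) = False ⊕ True = True
(p ⊕ (u ↓ r)) ↓ p = True ↓ False = False
((r ↑ ((u ⊕ t) ↑ q)) ↑ ((r ↑ (p ↓ (¬(s ↑ u) ↓ q))) ⊕ u)) ↔ ((p ⊕ (u ↓ r)) ↓ p) = False ↔ False = True
(s ↓ ¬¬(u ↔ p)) ↔ (((r ↑ ((u ⊕ t) ↑ q)) ↑ ((r ↑ (p ↓ (¬(s ↑ u) ↓ q))) ⊕ u)) ↔ ((p ⊕ (u ↓ r)) ↓ p)) = False ↔ True = False

False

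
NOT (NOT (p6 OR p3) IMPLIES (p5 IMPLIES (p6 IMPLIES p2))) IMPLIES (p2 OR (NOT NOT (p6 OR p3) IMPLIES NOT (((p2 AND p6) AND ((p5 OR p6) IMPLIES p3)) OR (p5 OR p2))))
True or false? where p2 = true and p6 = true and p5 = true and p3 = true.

true

p6 OR p3 = true OR true = true
NOT (p6 OR p3) = NOT true = false
p6 IMPLIES p2 = true IMPLIES true = true
p5 IMPLIES (p6 IMPLIES p2) = true IMPLIES true = true
NOT (p6 OR p3) IMPLIES (p5 IMPLIES (p6 IMPLIES p2)) = false IMPLIES true = true
NOT (NOT (p6 OR p3) IMPLIES (p5 IMPLIES (p6 IMPLIES p2))) = NOT true = false
p6 OR p3 = true OR true = true
NOT (p6 OR p3) = NOT true = false
NOT NOT (p6 OR p3) = NOT false = true
p2 AND p6 = true AND true = true
p5 OR p6 = true OR true = true
(p5 OR p6) IMPLIES p3 = true IMPLIES true = true
(p2 AND p6) AND ((p5 OR p6) IMPLIES p3) = true AND true = true
p5 OR p2 = true OR true = true
((p2 AND p6) AND ((p5 OR p6) IMPLIES p3)) OR (p5 OR p2) = true OR true = true
NOT (((p2 AND p6) AND ((p5 OR p6) IMPLIES p3)) OR (p5 OR p2)) = NOT true = false
NOT NOT (p6 OR p3) IMPLIES NOT (((p2 AND p6) AND ((p5 OR p6) IMPLIES p3)) OR (p5 OR p2)) = true IMPLIES false = false
p2 OR (NOT NOT (p6 OR p3) IMPLIES NOT (((p2 AND p6) AND ((p5 OR p6) IMPLIES p3)) OR (p5 OR p2))) = true OR false = true
NOT (NOT (p6 OR p3) IMPLIES (p5 IMPLIES (p6 IMPLIES p2))) IMPLIES (p2 OR (NOT NOT (p6 OR p3) IMPLIES NOT (((p2 AND p6) AND ((p5 OR p6) IMPLIES p3)) OR (p5 OR p2)))) = false IMPLIES true = true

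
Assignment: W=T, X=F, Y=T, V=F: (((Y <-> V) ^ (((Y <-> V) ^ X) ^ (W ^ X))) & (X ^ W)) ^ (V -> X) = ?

F

Substituting W=T, X=F, Y=T, V=F:
Y <-> V = T <-> F = F
Y <-> V = T <-> F = F
(Y <-> V) ^ X = F ^ F = F
W ^ X = T ^ F = T
((Y <-> V) ^ X) ^ (W ^ X) = F ^ T = T
(Y <-> V) ^ (((Y <-> V) ^ X) ^ (W ^ X)) = F ^ T = T
X ^ W = F ^ T = T
((Y <-> V) ^ (((Y <-> V) ^ X) ^ (W ^ X))) & (X ^ W) = T & T = T
V -> X = F -> F = T
(((Y <-> V) ^ (((Y <-> V) ^ X) ^ (W ^ X))) & (X ^ W)) ^ (V -> X) = T ^ T = F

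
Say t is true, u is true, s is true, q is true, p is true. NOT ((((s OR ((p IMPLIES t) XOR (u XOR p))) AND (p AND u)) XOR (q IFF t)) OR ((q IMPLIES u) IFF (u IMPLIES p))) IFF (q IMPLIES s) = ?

false

p IMPLIES t = true IMPLIES true = true
u XOR p = true XOR true = false
(p IMPLIES t) XOR (u XOR p) = true XOR false = true
s OR ((p IMPLIES t) XOR (u XOR p)) = true OR true = true
p AND u = true AND true = true
(s OR ((p IMPLIES t) XOR (u XOR p))) AND (p AND u) = true AND true = true
q IFF t = true IFF true = true
((s OR ((p IMPLIES t) XOR (u XOR p))) AND (p AND u)) XOR (q IFF t) = true XOR true = false
q IMPLIES u = true IMPLIES true = true
u IMPLIES p = true IMPLIES true = true
(q IMPLIES u) IFF (u IMPLIES p) = true IFF true = true
(((s OR ((p IMPLIES t) XOR (u XOR p))) AND (p AND u)) XOR (q IFF t)) OR ((q IMPLIES u) IFF (u IMPLIES p)) = false OR true = true
NOT ((((s OR ((p IMPLIES t) XOR (u XOR p))) AND (p AND u)) XOR (q IFF t)) OR ((q IMPLIES u) IFF (u IMPLIES p))) = NOT true = false
q IMPLIES s = true IMPLIES true = true
NOT ((((s OR ((p IMPLIES t) XOR (u XOR p))) AND (p AND u)) XOR (q IFF t)) OR ((q IMPLIES u) IFF (u IMPLIES p))) IFF (q IMPLIES s) = false IFF true = false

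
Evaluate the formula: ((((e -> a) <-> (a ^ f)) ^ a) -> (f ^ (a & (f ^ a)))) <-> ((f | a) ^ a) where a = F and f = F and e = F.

F

e -> a = F -> F = T
a ^ f = F ^ F = F
(e -> a) <-> (a ^ f) = T <-> F = F
((e -> a) <-> (a ^ f)) ^ a = F ^ F = F
f ^ a = F ^ F = F
a & (f ^ a) = F & F = F
f ^ (a & (f ^ a)) = F ^ F = F
(((e -> a) <-> (a ^ f)) ^ a) -> (f ^ (a & (f ^ a))) = F -> F = T
f | a = F | F = F
(f | a) ^ a = F ^ F = F
((((e -> a) <-> (a ^ f)) ^ a) -> (f ^ (a & (f ^ a)))) <-> ((f | a) ^ a) = T <-> F = F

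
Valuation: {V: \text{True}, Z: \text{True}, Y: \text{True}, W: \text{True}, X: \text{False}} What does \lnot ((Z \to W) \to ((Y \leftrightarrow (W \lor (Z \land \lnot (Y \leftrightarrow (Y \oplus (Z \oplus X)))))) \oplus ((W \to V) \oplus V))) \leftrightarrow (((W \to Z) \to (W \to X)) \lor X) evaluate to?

Z \to W = \text{True} \to \text{True} = \text{True}
Z \oplus X = \text{True} \oplus \text{False} = \text{True}
Y \oplus (Z \oplus X) = \text{True} \oplus \text{True} = \text{False}
Y \leftrightarrow (Y \oplus (Z \oplus X)) = \text{True} \leftrightarrow \text{False} = \text{False}
\lnot (Y \leftrightarrow (Y \oplus (Z \oplus X))) = \lnot \text{False} = \text{True}
Z \land \lnot (Y \leftrightarrow (Y \oplus (Z \oplus X))) = \text{True} \land \text{True} = \text{True}
W \lor (Z \land \lnot (Y \leftrightarrow (Y \oplus (Z \oplus X)))) = \text{True} \lor \text{True} = \text{True}
Y \leftrightarrow (W \lor (Z \land \lnot (Y \leftrightarrow (Y \oplus (Z \oplus X))))) = \text{True} \leftrightarrow \text{True} = \text{True}
W \to V = \text{True} \to \text{True} = \text{True}
(W \to V) \oplus V = \text{True} \oplus \text{True} = \text{False}
(Y \leftrightarrow (W \lor (Z \land \lnot (Y \leftrightarrow (Y \oplus (Z \oplus X)))))) \oplus ((W \to V) \oplus V) = \text{True} \oplus \text{False} = \text{True}
(Z \to W) \to ((Y \leftrightarrow (W \lor (Z \land \lnot (Y \leftrightarrow (Y \oplus (Z \oplus X)))))) \oplus ((W \to V) \oplus V)) = \text{True} \to \text{True} = \text{True}
\lnot ((Z \to W) \to ((Y \leftrightarrow (W \lor (Z \land \lnot (Y \leftrightarrow (Y \oplus (Z \oplus X)))))) \oplus ((W \to V) \oplus V))) = \lnot \text{True} = \text{False}
W \to Z = \text{True} \to \text{True} = \text{True}
W \to X = \text{True} \to \text{False} = \text{False}
(W \to Z) \to (W \to X) = \text{True} \to \text{False} = \text{False}
((W \to Z) \to (W \to X)) \lor X = \text{False} \lor \text{False} = \text{False}
\lnot ((Z \to W) \to ((Y \leftrightarrow (W \lor (Z \land \lnot (Y \leftrightarrow (Y \oplus (Z \oplus X)))))) \oplus ((W \to V) \oplus V))) \leftrightarrow (((W \to Z) \to (W \to X)) \lor X) = \text{False} \leftrightarrow \text{False} = \text{True}

\text{True}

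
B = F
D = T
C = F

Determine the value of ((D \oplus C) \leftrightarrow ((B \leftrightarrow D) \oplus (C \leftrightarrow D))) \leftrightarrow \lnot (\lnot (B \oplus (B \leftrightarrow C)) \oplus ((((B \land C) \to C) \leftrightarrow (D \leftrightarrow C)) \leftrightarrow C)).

T

D \oplus C = T \oplus F = T
B \leftrightarrow D = F \leftrightarrow T = F
C \leftrightarrow D = F \leftrightarrow T = F
(B \leftrightarrow D) \oplus (C \leftrightarrow D) = F \oplus F = F
(D \oplus C) \leftrightarrow ((B \leftrightarrow D) \oplus (C \leftrightarrow D)) = T \leftrightarrow F = F
B \leftrightarrow C = F \leftrightarrow F = T
B \oplus (B \leftrightarrow C) = F \oplus T = T
\lnot (B \oplus (B \leftrightarrow C)) = \lnot T = F
B \land C = F \land F = F
(B \land C) \to C = F \to F = T
D \leftrightarrow C = T \leftrightarrow F = F
((B \land C) \to C) \leftrightarrow (D \leftrightarrow C) = T \leftrightarrow F = F
(((B \land C) \to C) \leftrightarrow (D \leftrightarrow C)) \leftrightarrow C = F \leftrightarrow F = T
\lnot (B \oplus (B \leftrightarrow C)) \oplus ((((B \land C) \to C) \leftrightarrow (D \leftrightarrow C)) \leftrightarrow C) = F \oplus T = T
\lnot (\lnot (B \oplus (B \leftrightarrow C)) \oplus ((((B \land C) \to C) \leftrightarrow (D \leftrightarrow C)) \leftrightarrow C)) = \lnot T = F
((D \oplus C) \leftrightarrow ((B \leftrightarrow D) \oplus (C \leftrightarrow D))) \leftrightarrow \lnot (\lnot (B \oplus (B \leftrightarrow C)) \oplus ((((B \land C) \to C) \leftrightarrow (D \leftrightarrow C)) \leftrightarrow C)) = F \leftrightarrow F = T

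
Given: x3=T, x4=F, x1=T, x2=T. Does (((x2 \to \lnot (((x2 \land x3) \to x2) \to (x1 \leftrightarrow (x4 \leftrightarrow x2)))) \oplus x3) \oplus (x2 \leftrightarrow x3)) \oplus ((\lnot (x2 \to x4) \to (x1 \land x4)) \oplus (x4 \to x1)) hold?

F

x2 \land x3 = T \land T = T
(x2 \land x3) \to x2 = T \to T = T
x4 \leftrightarrow x2 = F \leftrightarrow T = F
x1 \leftrightarrow (x4 \leftrightarrow x2) = T \leftrightarrow F = F
((x2 \land x3) \to x2) \to (x1 \leftrightarrow (x4 \leftrightarrow x2)) = T \to F = F
\lnot (((x2 \land x3) \to x2) \to (x1 \leftrightarrow (x4 \leftrightarrow x2))) = \lnot F = T
x2 \to \lnot (((x2 \land x3) \to x2) \to (x1 \leftrightarrow (x4 \leftrightarrow x2))) = T \to T = T
(x2 \to \lnot (((x2 \land x3) \to x2) \to (x1 \leftrightarrow (x4 \leftrightarrow x2)))) \oplus x3 = T \oplus T = F
x2 \leftrightarrow x3 = T \leftrightarrow T = T
((x2 \to \lnot (((x2 \land x3) \to x2) \to (x1 \leftrightarrow (x4 \leftrightarrow x2)))) \oplus x3) \oplus (x2 \leftrightarrow x3) = F \oplus T = T
x2 \to x4 = T \to F = F
\lnot (x2 \to x4) = \lnot F = T
x1 \land x4 = T \land F = F
\lnot (x2 \to x4) \to (x1 \land x4) = T \to F = F
x4 \to x1 = F \to T = T
(\lnot (x2 \to x4) \to (x1 \land x4)) \oplus (x4 \to x1) = F \oplus T = T
(((x2 \to \lnot (((x2 \land x3) \to x2) \to (x1 \leftrightarrow (x4 \leftrightarrow x2)))) \oplus x3) \oplus (x2 \leftrightarrow x3)) \oplus ((\lnot (x2 \to x4) \to (x1 \land x4)) \oplus (x4 \to x1)) = T \oplus T = F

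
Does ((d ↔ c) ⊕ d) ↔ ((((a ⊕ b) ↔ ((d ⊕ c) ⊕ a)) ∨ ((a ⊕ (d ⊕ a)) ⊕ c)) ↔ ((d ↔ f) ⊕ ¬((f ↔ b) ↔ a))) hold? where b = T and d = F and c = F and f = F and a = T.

T

d ↔ c = F ↔ F = T
(d ↔ c) ⊕ d = T ⊕ F = T
a ⊕ b = T ⊕ T = F
d ⊕ c = F ⊕ F = F
(d ⊕ c) ⊕ a = F ⊕ T = T
(a ⊕ b) ↔ ((d ⊕ c) ⊕ a) = F ↔ T = F
d ⊕ a = F ⊕ T = T
a ⊕ (d ⊕ a) = T ⊕ T = F
(a ⊕ (d ⊕ a)) ⊕ c = F ⊕ F = F
((a ⊕ b) ↔ ((d ⊕ c) ⊕ a)) ∨ ((a ⊕ (d ⊕ a)) ⊕ c) = F ∨ F = F
d ↔ f = F ↔ F = T
f ↔ b = F ↔ T = F
(f ↔ b) ↔ a = F ↔ T = F
¬((f ↔ b) ↔ a) = ¬F = T
(d ↔ f) ⊕ ¬((f ↔ b) ↔ a) = T ⊕ T = F
(((a ⊕ b) ↔ ((d ⊕ c) ⊕ a)) ∨ ((a ⊕ (d ⊕ a)) ⊕ c)) ↔ ((d ↔ f) ⊕ ¬((f ↔ b) ↔ a)) = F ↔ F = T
((d ↔ c) ⊕ d) ↔ ((((a ⊕ b) ↔ ((d ⊕ c) ⊕ a)) ∨ ((a ⊕ (d ⊕ a)) ⊕ c)) ↔ ((d ↔ f) ⊕ ¬((f ↔ b) ↔ a))) = T ↔ T = T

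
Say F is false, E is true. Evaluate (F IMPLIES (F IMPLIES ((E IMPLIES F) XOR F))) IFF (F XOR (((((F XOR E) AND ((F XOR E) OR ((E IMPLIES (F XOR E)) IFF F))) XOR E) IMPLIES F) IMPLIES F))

False

E IMPLIES F = True IMPLIES False = False
(E IMPLIES F) XOR F = False XOR False = False
F IMPLIES ((E IMPLIES F) XOR F) = False IMPLIES False = True
F IMPLIES (F IMPLIES ((E IMPLIES F) XOR F)) = False IMPLIES True = True
F XOR E = False XOR True = True
F XOR E = False XOR True = True
F XOR E = False XOR True = True
E IMPLIES (F XOR E) = True IMPLIES True = True
(E IMPLIES (F XOR E)) IFF F = True IFF False = False
(F XOR E) OR ((E IMPLIES (F XOR E)) IFF F) = True OR False = True
(F XOR E) AND ((F XOR E) OR ((E IMPLIES (F XOR E)) IFF F)) = True AND True = True
((F XOR E) AND ((F XOR E) OR ((E IMPLIES (F XOR E)) IFF F))) XOR E = True XOR True = False
(((F XOR E) AND ((F XOR E) OR ((E IMPLIES (F XOR E)) IFF F))) XOR E) IMPLIES F = False IMPLIES False = True
((((F XOR E) AND ((F XOR E) OR ((E IMPLIES (F XOR E)) IFF F))) XOR E) IMPLIES F) IMPLIES F = True IMPLIES False = False
F XOR (((((F XOR E) AND ((F XOR E) OR ((E IMPLIES (F XOR E)) IFF F))) XOR E) IMPLIES F) IMPLIES F) = False XOR False = False
(F IMPLIES (F IMPLIES ((E IMPLIES F) XOR F))) IFF (F XOR (((((F XOR E) AND ((F XOR E) OR ((E IMPLIES (F XOR E)) IFF F))) XOR E) IMPLIES F) IMPLIES F)) = True IFF False = False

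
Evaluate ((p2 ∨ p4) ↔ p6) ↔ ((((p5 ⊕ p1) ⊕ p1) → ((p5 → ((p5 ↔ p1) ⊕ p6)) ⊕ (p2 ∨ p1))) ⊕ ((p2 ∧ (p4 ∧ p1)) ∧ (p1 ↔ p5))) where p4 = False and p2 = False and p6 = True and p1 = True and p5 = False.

p2 ∨ p4 = False ∨ False = False
(p2 ∨ p4) ↔ p6 = False ↔ True = False
p5 ⊕ p1 = False ⊕ True = True
(p5 ⊕ p1) ⊕ p1 = True ⊕ True = False
p5 ↔ p1 = False ↔ True = False
(p5 ↔ p1) ⊕ p6 = False ⊕ True = True
p5 → ((p5 ↔ p1) ⊕ p6) = False → True = True
p2 ∨ p1 = False ∨ True = True
(p5 → ((p5 ↔ p1) ⊕ p6)) ⊕ (p2 ∨ p1) = True ⊕ True = False
((p5 ⊕ p1) ⊕ p1) → ((p5 → ((p5 ↔ p1) ⊕ p6)) ⊕ (p2 ∨ p1)) = False → False = True
p4 ∧ p1 = False ∧ True = False
p2 ∧ (p4 ∧ p1) = False ∧ False = False
p1 ↔ p5 = True ↔ False = False
(p2 ∧ (p4 ∧ p1)) ∧ (p1 ↔ p5) = False ∧ False = False
(((p5 ⊕ p1) ⊕ p1) → ((p5 → ((p5 ↔ p1) ⊕ p6)) ⊕ (p2 ∨ p1))) ⊕ ((p2 ∧ (p4 ∧ p1)) ∧ (p1 ↔ p5)) = True ⊕ False = True
((p2 ∨ p4) ↔ p6) ↔ ((((p5 ⊕ p1) ⊕ p1) → ((p5 → ((p5 ↔ p1) ⊕ p6)) ⊕ (p2 ∨ p1))) ⊕ ((p2 ∧ (p4 ∧ p1)) ∧ (p1 ↔ p5))) = False ↔ True = False

False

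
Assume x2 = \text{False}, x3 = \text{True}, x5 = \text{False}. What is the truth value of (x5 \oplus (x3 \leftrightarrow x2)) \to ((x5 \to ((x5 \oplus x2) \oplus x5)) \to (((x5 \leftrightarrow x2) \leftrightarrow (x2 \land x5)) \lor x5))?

x3 \leftrightarrow x2 = \text{True} \leftrightarrow \text{False} = \text{False}
x5 \oplus (x3 \leftrightarrow x2) = \text{False} \oplus \text{False} = \text{False}
x5 \oplus x2 = \text{False} \oplus \text{False} = \text{False}
(x5 \oplus x2) \oplus x5 = \text{False} \oplus \text{False} = \text{False}
x5 \to ((x5 \oplus x2) \oplus x5) = \text{False} \to \text{False} = \text{True}
x5 \leftrightarrow x2 = \text{False} \leftrightarrow \text{False} = \text{True}
x2 \land x5 = \text{False} \land \text{False} = \text{False}
(x5 \leftrightarrow x2) \leftrightarrow (x2 \land x5) = \text{True} \leftrightarrow \text{False} = \text{False}
((x5 \leftrightarrow x2) \leftrightarrow (x2 \land x5)) \lor x5 = \text{False} \lor \text{False} = \text{False}
(x5 \to ((x5 \oplus x2) \oplus x5)) \to (((x5 \leftrightarrow x2) \leftrightarrow (x2 \land x5)) \lor x5) = \text{True} \to \text{False} = \text{False}
(x5 \oplus (x3 \leftrightarrow x2)) \to ((x5 \to ((x5 \oplus x2) \oplus x5)) \to (((x5 \leftrightarrow x2) \leftrightarrow (x2 \land x5)) \lor x5)) = \text{False} \to \text{False} = \text{True}

\text{True}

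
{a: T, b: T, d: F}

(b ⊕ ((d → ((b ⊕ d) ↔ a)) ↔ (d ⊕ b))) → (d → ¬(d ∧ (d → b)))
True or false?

Substituting a=T, b=T, d=F:
b ⊕ d = T ⊕ F = T
(b ⊕ d) ↔ a = T ↔ T = T
d → ((b ⊕ d) ↔ a) = F → T = T
d ⊕ b = F ⊕ T = T
(d → ((b ⊕ d) ↔ a)) ↔ (d ⊕ b) = T ↔ T = T
b ⊕ ((d → ((b ⊕ d) ↔ a)) ↔ (d ⊕ b)) = T ⊕ T = F
d → b = F → T = T
d ∧ (d → b) = F ∧ T = F
¬(d ∧ (d → b)) = ¬F = T
d → ¬(d ∧ (d → b)) = F → T = T
(b ⊕ ((d → ((b ⊕ d) ↔ a)) ↔ (d ⊕ b))) → (d → ¬(d ∧ (d → b))) = F → T = T

T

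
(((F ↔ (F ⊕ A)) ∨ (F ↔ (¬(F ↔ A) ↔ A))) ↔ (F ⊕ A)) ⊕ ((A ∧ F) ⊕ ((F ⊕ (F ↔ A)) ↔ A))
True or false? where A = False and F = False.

F ⊕ A = False ⊕ False = False
F ↔ (F ⊕ A) = False ↔ False = True
F ↔ A = False ↔ False = True
¬(F ↔ A) = ¬True = False
¬(F ↔ A) ↔ A = False ↔ False = True
F ↔ (¬(F ↔ A) ↔ A) = False ↔ True = False
(F ↔ (F ⊕ A)) ∨ (F ↔ (¬(F ↔ A) ↔ A)) = True ∨ False = True
F ⊕ A = False ⊕ False = False
((F ↔ (F ⊕ A)) ∨ (F ↔ (¬(F ↔ A) ↔ A))) ↔ (F ⊕ A) = True ↔ False = False
A ∧ F = False ∧ False = False
F ↔ A = False ↔ False = True
F ⊕ (F ↔ A) = False ⊕ True = True
(F ⊕ (F ↔ A)) ↔ A = True ↔ False = False
(A ∧ F) ⊕ ((F ⊕ (F ↔ A)) ↔ A) = False ⊕ False = False
(((F ↔ (F ⊕ A)) ∨ (F ↔ (¬(F ↔ A) ↔ A))) ↔ (F ⊕ A)) ⊕ ((A ∧ F) ⊕ ((F ⊕ (F ↔ A)) ↔ A)) = False ⊕ False = False

False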